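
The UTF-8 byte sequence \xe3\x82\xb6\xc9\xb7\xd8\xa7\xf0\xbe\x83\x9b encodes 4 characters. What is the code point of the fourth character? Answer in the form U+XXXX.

Offset 0: leading byte 0xE3 = 11100011 → 3-byte char #1 = E3 82 B6.
Offset 3: leading byte 0xC9 = 11001001 → 2-byte char #2 = C9 B7.
Offset 5: leading byte 0xD8 = 11011000 → 2-byte char #3 = D8 A7.
Offset 7: leading byte 0xF0 = 11110000 → 4-byte char #4 = F0 BE 83 9B.
Leading byte 0xF0 = 11110000 matches 11110xxx → 4-byte sequence.
Byte 1: 0xF0 = 11110000, payload 000 (3 bits).
Byte 2: 0xBE = 10111110 (10xxxxxx ✓), payload 111110.
Byte 3: 0x83 = 10000011 (10xxxxxx ✓), payload 000011.
Byte 4: 0x9B = 10011011 (10xxxxxx ✓), payload 011011.
Concatenate: 000111110000011011011 = 0x3E0DB (21 bits → U+3E0DB).

U+3E0DB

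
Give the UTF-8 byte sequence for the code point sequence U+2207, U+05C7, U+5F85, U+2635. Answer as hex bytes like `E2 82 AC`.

E2 88 87 D7 87 E5 BE 85 E2 98 B5

U+2207: 3-byte form → E2 88 87.
U+05C7: 2-byte form → D7 87.
U+5F85: 3-byte form → E5 BE 85.
U+2635: 3-byte form → E2 98 B5.
Concatenated (11 bytes): E2 88 87 D7 87 E5 BE 85 E2 98 B5.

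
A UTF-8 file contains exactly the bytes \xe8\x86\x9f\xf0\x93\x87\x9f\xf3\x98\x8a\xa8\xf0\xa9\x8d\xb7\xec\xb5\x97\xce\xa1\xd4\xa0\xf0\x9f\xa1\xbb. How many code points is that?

8

Byte at offset 0: 0xE8 = 11101000 → 3-byte char (#1). Advance 3.
Byte at offset 3: 0xF0 = 11110000 → 4-byte char (#2). Advance 4.
Byte at offset 7: 0xF3 = 11110011 → 4-byte char (#3). Advance 4.
Byte at offset 11: 0xF0 = 11110000 → 4-byte char (#4). Advance 4.
Byte at offset 15: 0xEC = 11101100 → 3-byte char (#5). Advance 3.
Byte at offset 18: 0xCE = 11001110 → 2-byte char (#6). Advance 2.
Byte at offset 20: 0xD4 = 11010100 → 2-byte char (#7). Advance 2.
Byte at offset 22: 0xF0 = 11110000 → 4-byte char (#8). Advance 4.
Reached end at offset 26 after 8 code points.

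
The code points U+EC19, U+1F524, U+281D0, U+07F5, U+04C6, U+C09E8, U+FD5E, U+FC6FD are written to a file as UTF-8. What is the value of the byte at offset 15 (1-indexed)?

0x86

1-indexed offset 15 is 0-indexed offset 14.
U+EC19 → 3-byte form EE B0 99 at offsets 0–2.
U+1F524 → 4-byte form F0 9F 94 A4 at offsets 3–6.
U+281D0 → 4-byte form F0 A8 87 90 at offsets 7–10.
U+07F5 → 2-byte form DF B5 at offsets 11–12.
U+04C6 → 2-byte form D3 86 at offsets 13–14.
Offset 14 falls in char 5's range; it's byte 2 of D3 86 = 0x86.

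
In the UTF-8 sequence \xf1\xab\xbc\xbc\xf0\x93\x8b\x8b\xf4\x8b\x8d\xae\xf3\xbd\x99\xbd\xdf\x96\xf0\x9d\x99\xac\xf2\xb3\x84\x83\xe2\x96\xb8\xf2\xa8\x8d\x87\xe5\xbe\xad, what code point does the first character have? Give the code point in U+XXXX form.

Offset 0: leading byte 0xF1 = 11110001 → 4-byte char #1 = F1 AB BC BC.
Leading byte 0xF1 = 11110001 matches 11110xxx → 4-byte sequence.
Byte 1: 0xF1 = 11110001, payload 001 (3 bits).
Byte 2: 0xAB = 10101011 (10xxxxxx ✓), payload 101011.
Byte 3: 0xBC = 10111100 (10xxxxxx ✓), payload 111100.
Byte 4: 0xBC = 10111100 (10xxxxxx ✓), payload 111100.
Concatenate: 001101011111100111100 = 0x6BF3C (21 bits → U+6BF3C).

U+6BF3C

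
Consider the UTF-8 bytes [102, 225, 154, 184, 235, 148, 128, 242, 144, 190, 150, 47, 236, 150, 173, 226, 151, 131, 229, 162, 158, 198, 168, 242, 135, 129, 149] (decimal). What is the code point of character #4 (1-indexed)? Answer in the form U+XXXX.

U+90F96

Offset 0: leading byte 0x66 = 01100110 → 1-byte char #1 = 66.
Offset 1: leading byte 0xE1 = 11100001 → 3-byte char #2 = E1 9A B8.
Offset 4: leading byte 0xEB = 11101011 → 3-byte char #3 = EB 94 80.
Offset 7: leading byte 0xF2 = 11110010 → 4-byte char #4 = F2 90 BE 96.
Leading byte 0xF2 = 11110010 matches 11110xxx → 4-byte sequence.
Byte 1: 0xF2 = 11110010, payload 010 (3 bits).
Byte 2: 0x90 = 10010000 (10xxxxxx ✓), payload 010000.
Byte 3: 0xBE = 10111110 (10xxxxxx ✓), payload 111110.
Byte 4: 0x96 = 10010110 (10xxxxxx ✓), payload 010110.
Concatenate: 010010000111110010110 = 0x90F96 (21 bits → U+90F96).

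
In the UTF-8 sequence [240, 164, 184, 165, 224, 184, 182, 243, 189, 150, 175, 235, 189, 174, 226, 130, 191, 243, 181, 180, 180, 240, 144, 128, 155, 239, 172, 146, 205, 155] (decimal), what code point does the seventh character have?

U+1001B

Offset 0: leading byte 0xF0 = 11110000 → 4-byte char #1 = F0 A4 B8 A5.
Offset 4: leading byte 0xE0 = 11100000 → 3-byte char #2 = E0 B8 B6.
Offset 7: leading byte 0xF3 = 11110011 → 4-byte char #3 = F3 BD 96 AF.
Offset 11: leading byte 0xEB = 11101011 → 3-byte char #4 = EB BD AE.
Offset 14: leading byte 0xE2 = 11100010 → 3-byte char #5 = E2 82 BF.
Offset 17: leading byte 0xF3 = 11110011 → 4-byte char #6 = F3 B5 B4 B4.
Offset 21: leading byte 0xF0 = 11110000 → 4-byte char #7 = F0 90 80 9B.
Leading byte 0xF0 = 11110000 matches 11110xxx → 4-byte sequence.
Byte 1: 0xF0 = 11110000, payload 000 (3 bits).
Byte 2: 0x90 = 10010000 (10xxxxxx ✓), payload 010000.
Byte 3: 0x80 = 10000000 (10xxxxxx ✓), payload 000000.
Byte 4: 0x9B = 10011011 (10xxxxxx ✓), payload 011011.
Concatenate: 000010000000000011011 = 0x1001B (21 bits → U+1001B).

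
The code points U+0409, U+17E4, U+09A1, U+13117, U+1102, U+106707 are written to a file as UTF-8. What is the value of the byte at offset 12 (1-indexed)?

0x97

1-indexed offset 12 is 0-indexed offset 11.
U+0409 → 2-byte form D0 89 at offsets 0–1.
U+17E4 → 3-byte form E1 9F A4 at offsets 2–4.
U+09A1 → 3-byte form E0 A6 A1 at offsets 5–7.
U+13117 → 4-byte form F0 93 84 97 at offsets 8–11.
Offset 11 falls in char 4's range; it's byte 4 of F0 93 84 97 = 0x97.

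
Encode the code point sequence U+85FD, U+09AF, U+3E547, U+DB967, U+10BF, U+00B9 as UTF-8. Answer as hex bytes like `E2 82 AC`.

U+85FD: 3-byte form → E8 97 BD.
U+09AF: 3-byte form → E0 A6 AF.
U+3E547: 4-byte form → F0 BE 95 87.
U+DB967: 4-byte form → F3 9B A5 A7.
U+10BF: 3-byte form → E1 82 BF.
U+00B9: 2-byte form → C2 B9.
Concatenated (19 bytes): E8 97 BD E0 A6 AF F0 BE 95 87 F3 9B A5 A7 E1 82 BF C2 B9.

E8 97 BD E0 A6 AF F0 BE 95 87 F3 9B A5 A7 E1 82 BF C2 B9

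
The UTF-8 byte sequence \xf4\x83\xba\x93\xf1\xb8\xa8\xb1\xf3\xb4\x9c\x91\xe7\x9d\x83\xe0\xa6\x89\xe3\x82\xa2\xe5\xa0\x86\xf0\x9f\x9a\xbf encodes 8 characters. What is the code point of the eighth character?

Offset 0: leading byte 0xF4 = 11110100 → 4-byte char #1 = F4 83 BA 93.
Offset 4: leading byte 0xF1 = 11110001 → 4-byte char #2 = F1 B8 A8 B1.
Offset 8: leading byte 0xF3 = 11110011 → 4-byte char #3 = F3 B4 9C 91.
Offset 12: leading byte 0xE7 = 11100111 → 3-byte char #4 = E7 9D 83.
Offset 15: leading byte 0xE0 = 11100000 → 3-byte char #5 = E0 A6 89.
Offset 18: leading byte 0xE3 = 11100011 → 3-byte char #6 = E3 82 A2.
Offset 21: leading byte 0xE5 = 11100101 → 3-byte char #7 = E5 A0 86.
Offset 24: leading byte 0xF0 = 11110000 → 4-byte char #8 = F0 9F 9A BF.
Leading byte 0xF0 = 11110000 matches 11110xxx → 4-byte sequence.
Byte 1: 0xF0 = 11110000, payload 000 (3 bits).
Byte 2: 0x9F = 10011111 (10xxxxxx ✓), payload 011111.
Byte 3: 0x9A = 10011010 (10xxxxxx ✓), payload 011010.
Byte 4: 0xBF = 10111111 (10xxxxxx ✓), payload 111111.
Concatenate: 000011111011010111111 = 0x1F6BF (21 bits → U+1F6BF).

U+1F6BF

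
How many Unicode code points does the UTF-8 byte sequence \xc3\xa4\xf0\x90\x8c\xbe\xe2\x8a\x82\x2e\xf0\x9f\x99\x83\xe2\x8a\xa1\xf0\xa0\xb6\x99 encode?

7

Byte at offset 0: 0xC3 = 11000011 → 2-byte char (#1). Advance 2.
Byte at offset 2: 0xF0 = 11110000 → 4-byte char (#2). Advance 4.
Byte at offset 6: 0xE2 = 11100010 → 3-byte char (#3). Advance 3.
Byte at offset 9: 0x2E = 00101110 → 1-byte char (#4). Advance 1.
Byte at offset 10: 0xF0 = 11110000 → 4-byte char (#5). Advance 4.
Byte at offset 14: 0xE2 = 11100010 → 3-byte char (#6). Advance 3.
Byte at offset 17: 0xF0 = 11110000 → 4-byte char (#7). Advance 4.
Reached end at offset 21 after 7 code points.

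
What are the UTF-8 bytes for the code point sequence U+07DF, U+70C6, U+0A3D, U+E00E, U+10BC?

U+07DF: 2-byte form → DF 9F.
U+70C6: 3-byte form → E7 83 86.
U+0A3D: 3-byte form → E0 A8 BD.
U+E00E: 3-byte form → EE 80 8E.
U+10BC: 3-byte form → E1 82 BC.
Concatenated (14 bytes): DF 9F E7 83 86 E0 A8 BD EE 80 8E E1 82 BC.

DF 9F E7 83 86 E0 A8 BD EE 80 8E E1 82 BC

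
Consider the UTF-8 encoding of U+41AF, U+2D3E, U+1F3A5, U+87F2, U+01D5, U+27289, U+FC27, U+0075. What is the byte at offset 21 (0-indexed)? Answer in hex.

U+41AF → 3-byte form E4 86 AF at offsets 0–2.
U+2D3E → 3-byte form E2 B4 BE at offsets 3–5.
U+1F3A5 → 4-byte form F0 9F 8E A5 at offsets 6–9.
U+87F2 → 3-byte form E8 9F B2 at offsets 10–12.
U+01D5 → 2-byte form C7 95 at offsets 13–14.
U+27289 → 4-byte form F0 A7 8A 89 at offsets 15–18.
U+FC27 → 3-byte form EF B0 A7 at offsets 19–21.
Offset 21 falls in char 7's range; it's byte 3 of EF B0 A7 = 0xA7.

0xA7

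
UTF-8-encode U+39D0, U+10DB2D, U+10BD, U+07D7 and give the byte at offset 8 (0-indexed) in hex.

0x82

U+39D0 → 3-byte form E3 A7 90 at offsets 0–2.
U+10DB2D → 4-byte form F4 8D AC AD at offsets 3–6.
U+10BD → 3-byte form E1 82 BD at offsets 7–9.
Offset 8 falls in char 3's range; it's byte 2 of E1 82 BD = 0x82.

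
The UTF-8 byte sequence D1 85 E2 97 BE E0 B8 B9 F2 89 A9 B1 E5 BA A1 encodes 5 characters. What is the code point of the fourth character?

Offset 0: leading byte 0xD1 = 11010001 → 2-byte char #1 = D1 85.
Offset 2: leading byte 0xE2 = 11100010 → 3-byte char #2 = E2 97 BE.
Offset 5: leading byte 0xE0 = 11100000 → 3-byte char #3 = E0 B8 B9.
Offset 8: leading byte 0xF2 = 11110010 → 4-byte char #4 = F2 89 A9 B1.
Leading byte 0xF2 = 11110010 matches 11110xxx → 4-byte sequence.
Byte 1: 0xF2 = 11110010, payload 010 (3 bits).
Byte 2: 0x89 = 10001001 (10xxxxxx ✓), payload 001001.
Byte 3: 0xA9 = 10101001 (10xxxxxx ✓), payload 101001.
Byte 4: 0xB1 = 10110001 (10xxxxxx ✓), payload 110001.
Concatenate: 010001001101001110001 = 0x89A71 (21 bits → U+89A71).

U+89A71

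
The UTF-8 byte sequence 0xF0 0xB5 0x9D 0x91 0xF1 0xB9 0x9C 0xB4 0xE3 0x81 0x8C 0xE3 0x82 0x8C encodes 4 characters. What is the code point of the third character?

U+304C

Offset 0: leading byte 0xF0 = 11110000 → 4-byte char #1 = F0 B5 9D 91.
Offset 4: leading byte 0xF1 = 11110001 → 4-byte char #2 = F1 B9 9C B4.
Offset 8: leading byte 0xE3 = 11100011 → 3-byte char #3 = E3 81 8C.
Leading byte 0xE3 = 11100011 matches 1110xxxx → 3-byte sequence.
Byte 1: 0xE3 = 11100011, payload 0011 (4 bits).
Byte 2: 0x81 = 10000001 (10xxxxxx ✓), payload 000001.
Byte 3: 0x8C = 10001100 (10xxxxxx ✓), payload 001100.
Concatenate: 0011000001001100 = 0x304C (16 bits → U+304C).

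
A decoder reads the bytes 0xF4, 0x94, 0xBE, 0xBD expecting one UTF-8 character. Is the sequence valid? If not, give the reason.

Leading byte 0xF4 = 11110100 → 4-byte form.
Payload = 0x114FBD, which exceeds U+10FFFF, the maximum Unicode code point. (Leading bytes F5–FF, or F4 followed by ≥ 0x90, are invalid.)

invalid (encodes a value above U+10FFFF)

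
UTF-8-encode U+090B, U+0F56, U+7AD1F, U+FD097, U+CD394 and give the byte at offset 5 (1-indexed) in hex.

0xBD

1-indexed offset 5 is 0-indexed offset 4.
U+090B → 3-byte form E0 A4 8B at offsets 0–2.
U+0F56 → 3-byte form E0 BD 96 at offsets 3–5.
Offset 4 falls in char 2's range; it's byte 2 of E0 BD 96 = 0xBD.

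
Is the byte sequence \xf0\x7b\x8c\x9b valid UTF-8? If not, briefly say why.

Leading byte 0xF0 = 11110000 → 4-byte form.
Byte 2 is 0x7B = 01111011, which is not 10xxxxxx — expected a continuation byte.

invalid (non-continuation byte where continuation expected)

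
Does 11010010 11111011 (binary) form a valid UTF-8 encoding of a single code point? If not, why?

Leading byte 0xD2 = 11010010 → 2-byte form.
Byte 2 is 0xFB = 11111011, which is not 10xxxxxx — expected a continuation byte.

invalid (non-continuation byte where continuation expected)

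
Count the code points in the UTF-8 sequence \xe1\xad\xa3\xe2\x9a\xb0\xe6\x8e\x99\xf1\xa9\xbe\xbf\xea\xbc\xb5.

Byte at offset 0: 0xE1 = 11100001 → 3-byte char (#1). Advance 3.
Byte at offset 3: 0xE2 = 11100010 → 3-byte char (#2). Advance 3.
Byte at offset 6: 0xE6 = 11100110 → 3-byte char (#3). Advance 3.
Byte at offset 9: 0xF1 = 11110001 → 4-byte char (#4). Advance 4.
Byte at offset 13: 0xEA = 11101010 → 3-byte char (#5). Advance 3.
Reached end at offset 16 after 5 code points.

5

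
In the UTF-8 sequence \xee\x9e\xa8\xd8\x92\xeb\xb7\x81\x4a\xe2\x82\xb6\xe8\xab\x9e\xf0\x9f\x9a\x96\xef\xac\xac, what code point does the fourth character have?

Offset 0: leading byte 0xEE = 11101110 → 3-byte char #1 = EE 9E A8.
Offset 3: leading byte 0xD8 = 11011000 → 2-byte char #2 = D8 92.
Offset 5: leading byte 0xEB = 11101011 → 3-byte char #3 = EB B7 81.
Offset 8: leading byte 0x4A = 01001010 → 1-byte char #4 = 4A.
Leading byte 0x4A = 01001010 matches 0xxxxxxx → 1-byte sequence.
Byte 1: 0x4A = 01001010, payload 1001010 (7 bits).
Concatenate: 1001010 = 0x4A (7 bits → U+004A).

U+004A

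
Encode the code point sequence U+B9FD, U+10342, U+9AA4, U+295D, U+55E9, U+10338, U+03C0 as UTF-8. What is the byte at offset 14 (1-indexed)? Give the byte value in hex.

0xE5

1-indexed offset 14 is 0-indexed offset 13.
U+B9FD → 3-byte form EB A7 BD at offsets 0–2.
U+10342 → 4-byte form F0 90 8D 82 at offsets 3–6.
U+9AA4 → 3-byte form E9 AA A4 at offsets 7–9.
U+295D → 3-byte form E2 A5 9D at offsets 10–12.
U+55E9 → 3-byte form E5 97 A9 at offsets 13–15.
Offset 13 falls in char 5's range; it's byte 1 of E5 97 A9 = 0xE5.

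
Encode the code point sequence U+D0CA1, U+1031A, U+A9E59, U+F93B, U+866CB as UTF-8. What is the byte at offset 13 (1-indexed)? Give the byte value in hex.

1-indexed offset 13 is 0-indexed offset 12.
U+D0CA1 → 4-byte form F3 90 B2 A1 at offsets 0–3.
U+1031A → 4-byte form F0 90 8C 9A at offsets 4–7.
U+A9E59 → 4-byte form F2 A9 B9 99 at offsets 8–11.
U+F93B → 3-byte form EF A4 BB at offsets 12–14.
Offset 12 falls in char 4's range; it's byte 1 of EF A4 BB = 0xEF.

0xEF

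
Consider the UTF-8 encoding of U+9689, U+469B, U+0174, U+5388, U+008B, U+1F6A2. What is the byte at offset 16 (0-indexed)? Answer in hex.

U+9689 → 3-byte form E9 9A 89 at offsets 0–2.
U+469B → 3-byte form E4 9A 9B at offsets 3–5.
U+0174 → 2-byte form C5 B4 at offsets 6–7.
U+5388 → 3-byte form E5 8E 88 at offsets 8–10.
U+008B → 2-byte form C2 8B at offsets 11–12.
U+1F6A2 → 4-byte form F0 9F 9A A2 at offsets 13–16.
Offset 16 falls in char 6's range; it's byte 4 of F0 9F 9A A2 = 0xA2.

0xA2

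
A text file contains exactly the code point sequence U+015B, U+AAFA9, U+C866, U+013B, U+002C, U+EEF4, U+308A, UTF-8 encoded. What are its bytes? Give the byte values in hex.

C5 9B F2 AA BE A9 EC A1 A6 C4 BB 2C EE BB B4 E3 82 8A

U+015B: 2-byte form → C5 9B.
U+AAFA9: 4-byte form → F2 AA BE A9.
U+C866: 3-byte form → EC A1 A6.
U+013B: 2-byte form → C4 BB.
U+002C: 1-byte form → 2C.
U+EEF4: 3-byte form → EE BB B4.
U+308A: 3-byte form → E3 82 8A.
Concatenated (18 bytes): C5 9B F2 AA BE A9 EC A1 A6 C4 BB 2C EE BB B4 E3 82 8A.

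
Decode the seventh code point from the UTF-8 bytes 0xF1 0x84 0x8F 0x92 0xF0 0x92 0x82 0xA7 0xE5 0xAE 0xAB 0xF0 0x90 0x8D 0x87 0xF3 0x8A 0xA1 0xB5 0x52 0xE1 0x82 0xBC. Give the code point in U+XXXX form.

U+10BC

Offset 0: leading byte 0xF1 = 11110001 → 4-byte char #1 = F1 84 8F 92.
Offset 4: leading byte 0xF0 = 11110000 → 4-byte char #2 = F0 92 82 A7.
Offset 8: leading byte 0xE5 = 11100101 → 3-byte char #3 = E5 AE AB.
Offset 11: leading byte 0xF0 = 11110000 → 4-byte char #4 = F0 90 8D 87.
Offset 15: leading byte 0xF3 = 11110011 → 4-byte char #5 = F3 8A A1 B5.
Offset 19: leading byte 0x52 = 01010010 → 1-byte char #6 = 52.
Offset 20: leading byte 0xE1 = 11100001 → 3-byte char #7 = E1 82 BC.
Leading byte 0xE1 = 11100001 matches 1110xxxx → 3-byte sequence.
Byte 1: 0xE1 = 11100001, payload 0001 (4 bits).
Byte 2: 0x82 = 10000010 (10xxxxxx ✓), payload 000010.
Byte 3: 0xBC = 10111100 (10xxxxxx ✓), payload 111100.
Concatenate: 0001000010111100 = 0x10BC (16 bits → U+10BC).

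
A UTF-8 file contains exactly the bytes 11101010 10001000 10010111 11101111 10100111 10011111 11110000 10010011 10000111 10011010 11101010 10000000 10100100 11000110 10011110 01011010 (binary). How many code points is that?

6

Byte at offset 0: 0xEA = 11101010 → 3-byte char (#1). Advance 3.
Byte at offset 3: 0xEF = 11101111 → 3-byte char (#2). Advance 3.
Byte at offset 6: 0xF0 = 11110000 → 4-byte char (#3). Advance 4.
Byte at offset 10: 0xEA = 11101010 → 3-byte char (#4). Advance 3.
Byte at offset 13: 0xC6 = 11000110 → 2-byte char (#5). Advance 2.
Byte at offset 15: 0x5A = 01011010 → 1-byte char (#6). Advance 1.
Reached end at offset 16 after 6 code points.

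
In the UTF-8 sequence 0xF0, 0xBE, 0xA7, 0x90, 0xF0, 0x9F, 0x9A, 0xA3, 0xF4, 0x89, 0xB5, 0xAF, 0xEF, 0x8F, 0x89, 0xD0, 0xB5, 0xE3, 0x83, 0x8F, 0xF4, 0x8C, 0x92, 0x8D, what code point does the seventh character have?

Offset 0: leading byte 0xF0 = 11110000 → 4-byte char #1 = F0 BE A7 90.
Offset 4: leading byte 0xF0 = 11110000 → 4-byte char #2 = F0 9F 9A A3.
Offset 8: leading byte 0xF4 = 11110100 → 4-byte char #3 = F4 89 B5 AF.
Offset 12: leading byte 0xEF = 11101111 → 3-byte char #4 = EF 8F 89.
Offset 15: leading byte 0xD0 = 11010000 → 2-byte char #5 = D0 B5.
Offset 17: leading byte 0xE3 = 11100011 → 3-byte char #6 = E3 83 8F.
Offset 20: leading byte 0xF4 = 11110100 → 4-byte char #7 = F4 8C 92 8D.
Leading byte 0xF4 = 11110100 matches 11110xxx → 4-byte sequence.
Byte 1: 0xF4 = 11110100, payload 100 (3 bits).
Byte 2: 0x8C = 10001100 (10xxxxxx ✓), payload 001100.
Byte 3: 0x92 = 10010010 (10xxxxxx ✓), payload 010010.
Byte 4: 0x8D = 10001101 (10xxxxxx ✓), payload 001101.
Concatenate: 100001100010010001101 = 0x10C48D (21 bits → U+10C48D).

U+10C48D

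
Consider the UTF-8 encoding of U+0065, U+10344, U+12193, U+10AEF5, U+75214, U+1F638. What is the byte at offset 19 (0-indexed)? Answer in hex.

0x98

U+0065 → 1-byte form 65 at offsets 0–0.
U+10344 → 4-byte form F0 90 8D 84 at offsets 1–4.
U+12193 → 4-byte form F0 92 86 93 at offsets 5–8.
U+10AEF5 → 4-byte form F4 8A BB B5 at offsets 9–12.
U+75214 → 4-byte form F1 B5 88 94 at offsets 13–16.
U+1F638 → 4-byte form F0 9F 98 B8 at offsets 17–20.
Offset 19 falls in char 6's range; it's byte 3 of F0 9F 98 B8 = 0x98.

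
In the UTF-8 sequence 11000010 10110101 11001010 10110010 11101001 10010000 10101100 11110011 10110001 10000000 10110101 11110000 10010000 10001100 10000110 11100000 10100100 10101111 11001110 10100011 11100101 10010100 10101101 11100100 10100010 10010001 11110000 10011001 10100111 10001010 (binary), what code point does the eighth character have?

U+552D

Offset 0: leading byte 0xC2 = 11000010 → 2-byte char #1 = C2 B5.
Offset 2: leading byte 0xCA = 11001010 → 2-byte char #2 = CA B2.
Offset 4: leading byte 0xE9 = 11101001 → 3-byte char #3 = E9 90 AC.
Offset 7: leading byte 0xF3 = 11110011 → 4-byte char #4 = F3 B1 80 B5.
Offset 11: leading byte 0xF0 = 11110000 → 4-byte char #5 = F0 90 8C 86.
Offset 15: leading byte 0xE0 = 11100000 → 3-byte char #6 = E0 A4 AF.
Offset 18: leading byte 0xCE = 11001110 → 2-byte char #7 = CE A3.
Offset 20: leading byte 0xE5 = 11100101 → 3-byte char #8 = E5 94 AD.
Leading byte 0xE5 = 11100101 matches 1110xxxx → 3-byte sequence.
Byte 1: 0xE5 = 11100101, payload 0101 (4 bits).
Byte 2: 0x94 = 10010100 (10xxxxxx ✓), payload 010100.
Byte 3: 0xAD = 10101101 (10xxxxxx ✓), payload 101101.
Concatenate: 0101010100101101 = 0x552D (16 bits → U+552D).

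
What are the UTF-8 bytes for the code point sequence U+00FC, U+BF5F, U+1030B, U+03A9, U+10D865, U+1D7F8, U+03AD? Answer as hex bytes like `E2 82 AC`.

U+00FC: 2-byte form → C3 BC.
U+BF5F: 3-byte form → EB BD 9F.
U+1030B: 4-byte form → F0 90 8C 8B.
U+03A9: 2-byte form → CE A9.
U+10D865: 4-byte form → F4 8D A1 A5.
U+1D7F8: 4-byte form → F0 9D 9F B8.
U+03AD: 2-byte form → CE AD.
Concatenated (21 bytes): C3 BC EB BD 9F F0 90 8C 8B CE A9 F4 8D A1 A5 F0 9D 9F B8 CE AD.

C3 BC EB BD 9F F0 90 8C 8B CE A9 F4 8D A1 A5 F0 9D 9F B8 CE AD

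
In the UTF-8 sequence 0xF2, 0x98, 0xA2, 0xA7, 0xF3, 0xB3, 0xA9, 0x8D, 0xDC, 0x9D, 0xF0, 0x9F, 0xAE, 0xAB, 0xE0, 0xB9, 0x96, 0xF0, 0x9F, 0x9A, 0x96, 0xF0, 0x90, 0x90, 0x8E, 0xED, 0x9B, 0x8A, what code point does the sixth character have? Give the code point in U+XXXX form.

Offset 0: leading byte 0xF2 = 11110010 → 4-byte char #1 = F2 98 A2 A7.
Offset 4: leading byte 0xF3 = 11110011 → 4-byte char #2 = F3 B3 A9 8D.
Offset 8: leading byte 0xDC = 11011100 → 2-byte char #3 = DC 9D.
Offset 10: leading byte 0xF0 = 11110000 → 4-byte char #4 = F0 9F AE AB.
Offset 14: leading byte 0xE0 = 11100000 → 3-byte char #5 = E0 B9 96.
Offset 17: leading byte 0xF0 = 11110000 → 4-byte char #6 = F0 9F 9A 96.
Leading byte 0xF0 = 11110000 matches 11110xxx → 4-byte sequence.
Byte 1: 0xF0 = 11110000, payload 000 (3 bits).
Byte 2: 0x9F = 10011111 (10xxxxxx ✓), payload 011111.
Byte 3: 0x9A = 10011010 (10xxxxxx ✓), payload 011010.
Byte 4: 0x96 = 10010110 (10xxxxxx ✓), payload 010110.
Concatenate: 000011111011010010110 = 0x1F696 (21 bits → U+1F696).

U+1F696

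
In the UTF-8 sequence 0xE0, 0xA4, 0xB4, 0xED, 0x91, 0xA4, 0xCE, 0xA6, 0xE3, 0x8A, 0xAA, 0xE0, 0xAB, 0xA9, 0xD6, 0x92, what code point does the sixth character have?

U+0592

Offset 0: leading byte 0xE0 = 11100000 → 3-byte char #1 = E0 A4 B4.
Offset 3: leading byte 0xED = 11101101 → 3-byte char #2 = ED 91 A4.
Offset 6: leading byte 0xCE = 11001110 → 2-byte char #3 = CE A6.
Offset 8: leading byte 0xE3 = 11100011 → 3-byte char #4 = E3 8A AA.
Offset 11: leading byte 0xE0 = 11100000 → 3-byte char #5 = E0 AB A9.
Offset 14: leading byte 0xD6 = 11010110 → 2-byte char #6 = D6 92.
Leading byte 0xD6 = 11010110 matches 110xxxxx → 2-byte sequence.
Byte 1: 0xD6 = 11010110, payload 10110 (5 bits).
Byte 2: 0x92 = 10010010 (10xxxxxx ✓), payload 010010.
Concatenate: 10110010010 = 0x592 (11 bits → U+0592).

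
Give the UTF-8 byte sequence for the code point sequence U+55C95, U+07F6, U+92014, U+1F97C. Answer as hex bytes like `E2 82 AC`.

F1 95 B2 95 DF B6 F2 92 80 94 F0 9F A5 BC

U+55C95: 4-byte form → F1 95 B2 95.
U+07F6: 2-byte form → DF B6.
U+92014: 4-byte form → F2 92 80 94.
U+1F97C: 4-byte form → F0 9F A5 BC.
Concatenated (14 bytes): F1 95 B2 95 DF B6 F2 92 80 94 F0 9F A5 BC.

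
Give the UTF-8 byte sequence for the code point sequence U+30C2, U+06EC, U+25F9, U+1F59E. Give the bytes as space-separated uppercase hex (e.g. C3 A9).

E3 83 82 DB AC E2 97 B9 F0 9F 96 9E

U+30C2: 3-byte form → E3 83 82.
U+06EC: 2-byte form → DB AC.
U+25F9: 3-byte form → E2 97 B9.
U+1F59E: 4-byte form → F0 9F 96 9E.
Concatenated (12 bytes): E3 83 82 DB AC E2 97 B9 F0 9F 96 9E.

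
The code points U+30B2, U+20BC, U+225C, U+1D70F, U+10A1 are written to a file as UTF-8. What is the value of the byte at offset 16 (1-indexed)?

1-indexed offset 16 is 0-indexed offset 15.
U+30B2 → 3-byte form E3 82 B2 at offsets 0–2.
U+20BC → 3-byte form E2 82 BC at offsets 3–5.
U+225C → 3-byte form E2 89 9C at offsets 6–8.
U+1D70F → 4-byte form F0 9D 9C 8F at offsets 9–12.
U+10A1 → 3-byte form E1 82 A1 at offsets 13–15.
Offset 15 falls in char 5's range; it's byte 3 of E1 82 A1 = 0xA1.

0xA1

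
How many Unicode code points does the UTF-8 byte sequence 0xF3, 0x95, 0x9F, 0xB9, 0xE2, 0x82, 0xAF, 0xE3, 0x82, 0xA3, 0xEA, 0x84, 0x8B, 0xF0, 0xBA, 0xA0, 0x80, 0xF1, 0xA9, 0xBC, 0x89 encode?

Byte at offset 0: 0xF3 = 11110011 → 4-byte char (#1). Advance 4.
Byte at offset 4: 0xE2 = 11100010 → 3-byte char (#2). Advance 3.
Byte at offset 7: 0xE3 = 11100011 → 3-byte char (#3). Advance 3.
Byte at offset 10: 0xEA = 11101010 → 3-byte char (#4). Advance 3.
Byte at offset 13: 0xF0 = 11110000 → 4-byte char (#5). Advance 4.
Byte at offset 17: 0xF1 = 11110001 → 4-byte char (#6). Advance 4.
Reached end at offset 21 after 6 code points.

6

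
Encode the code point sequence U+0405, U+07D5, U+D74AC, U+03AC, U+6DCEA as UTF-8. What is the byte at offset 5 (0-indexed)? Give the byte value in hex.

0x97

U+0405 → 2-byte form D0 85 at offsets 0–1.
U+07D5 → 2-byte form DF 95 at offsets 2–3.
U+D74AC → 4-byte form F3 97 92 AC at offsets 4–7.
Offset 5 falls in char 3's range; it's byte 2 of F3 97 92 AC = 0x97.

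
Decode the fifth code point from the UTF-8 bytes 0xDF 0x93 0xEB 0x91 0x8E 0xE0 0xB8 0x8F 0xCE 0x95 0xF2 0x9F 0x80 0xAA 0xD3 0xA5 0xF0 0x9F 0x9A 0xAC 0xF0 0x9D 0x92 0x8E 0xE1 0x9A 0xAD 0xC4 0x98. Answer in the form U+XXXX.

Offset 0: leading byte 0xDF = 11011111 → 2-byte char #1 = DF 93.
Offset 2: leading byte 0xEB = 11101011 → 3-byte char #2 = EB 91 8E.
Offset 5: leading byte 0xE0 = 11100000 → 3-byte char #3 = E0 B8 8F.
Offset 8: leading byte 0xCE = 11001110 → 2-byte char #4 = CE 95.
Offset 10: leading byte 0xF2 = 11110010 → 4-byte char #5 = F2 9F 80 AA.
Leading byte 0xF2 = 11110010 matches 11110xxx → 4-byte sequence.
Byte 1: 0xF2 = 11110010, payload 010 (3 bits).
Byte 2: 0x9F = 10011111 (10xxxxxx ✓), payload 011111.
Byte 3: 0x80 = 10000000 (10xxxxxx ✓), payload 000000.
Byte 4: 0xAA = 10101010 (10xxxxxx ✓), payload 101010.
Concatenate: 010011111000000101010 = 0x9F02A (21 bits → U+9F02A).

U+9F02A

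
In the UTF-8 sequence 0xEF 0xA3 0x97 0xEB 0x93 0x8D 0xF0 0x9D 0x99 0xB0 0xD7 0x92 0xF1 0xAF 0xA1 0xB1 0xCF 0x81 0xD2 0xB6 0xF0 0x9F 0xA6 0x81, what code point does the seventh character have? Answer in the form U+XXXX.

U+04B6

Offset 0: leading byte 0xEF = 11101111 → 3-byte char #1 = EF A3 97.
Offset 3: leading byte 0xEB = 11101011 → 3-byte char #2 = EB 93 8D.
Offset 6: leading byte 0xF0 = 11110000 → 4-byte char #3 = F0 9D 99 B0.
Offset 10: leading byte 0xD7 = 11010111 → 2-byte char #4 = D7 92.
Offset 12: leading byte 0xF1 = 11110001 → 4-byte char #5 = F1 AF A1 B1.
Offset 16: leading byte 0xCF = 11001111 → 2-byte char #6 = CF 81.
Offset 18: leading byte 0xD2 = 11010010 → 2-byte char #7 = D2 B6.
Leading byte 0xD2 = 11010010 matches 110xxxxx → 2-byte sequence.
Byte 1: 0xD2 = 11010010, payload 10010 (5 bits).
Byte 2: 0xB6 = 10110110 (10xxxxxx ✓), payload 110110.
Concatenate: 10010110110 = 0x4B6 (11 bits → U+04B6).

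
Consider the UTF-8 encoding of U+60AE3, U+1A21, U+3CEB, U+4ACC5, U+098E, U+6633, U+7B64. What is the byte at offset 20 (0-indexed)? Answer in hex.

U+60AE3 → 4-byte form F1 A0 AB A3 at offsets 0–3.
U+1A21 → 3-byte form E1 A8 A1 at offsets 4–6.
U+3CEB → 3-byte form E3 B3 AB at offsets 7–9.
U+4ACC5 → 4-byte form F1 8A B3 85 at offsets 10–13.
U+098E → 3-byte form E0 A6 8E at offsets 14–16.
U+6633 → 3-byte form E6 98 B3 at offsets 17–19.
U+7B64 → 3-byte form E7 AD A4 at offsets 20–22.
Offset 20 falls in char 7's range; it's byte 1 of E7 AD A4 = 0xE7.

0xE7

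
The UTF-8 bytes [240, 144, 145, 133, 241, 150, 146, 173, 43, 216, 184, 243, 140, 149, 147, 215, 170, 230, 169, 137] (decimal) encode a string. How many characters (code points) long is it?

Byte at offset 0: 0xF0 = 11110000 → 4-byte char (#1). Advance 4.
Byte at offset 4: 0xF1 = 11110001 → 4-byte char (#2). Advance 4.
Byte at offset 8: 0x2B = 00101011 → 1-byte char (#3). Advance 1.
Byte at offset 9: 0xD8 = 11011000 → 2-byte char (#4). Advance 2.
Byte at offset 11: 0xF3 = 11110011 → 4-byte char (#5). Advance 4.
Byte at offset 15: 0xD7 = 11010111 → 2-byte char (#6). Advance 2.
Byte at offset 17: 0xE6 = 11100110 → 3-byte char (#7). Advance 3.
Reached end at offset 20 after 7 code points.

7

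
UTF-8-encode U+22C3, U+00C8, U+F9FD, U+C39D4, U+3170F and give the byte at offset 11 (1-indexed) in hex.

0xA7

1-indexed offset 11 is 0-indexed offset 10.
U+22C3 → 3-byte form E2 8B 83 at offsets 0–2.
U+00C8 → 2-byte form C3 88 at offsets 3–4.
U+F9FD → 3-byte form EF A7 BD at offsets 5–7.
U+C39D4 → 4-byte form F3 83 A7 94 at offsets 8–11.
Offset 10 falls in char 4's range; it's byte 3 of F3 83 A7 94 = 0xA7.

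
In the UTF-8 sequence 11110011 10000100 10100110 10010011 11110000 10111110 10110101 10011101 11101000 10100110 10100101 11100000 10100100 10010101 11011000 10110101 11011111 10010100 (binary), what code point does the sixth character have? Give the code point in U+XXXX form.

U+07D4

Offset 0: leading byte 0xF3 = 11110011 → 4-byte char #1 = F3 84 A6 93.
Offset 4: leading byte 0xF0 = 11110000 → 4-byte char #2 = F0 BE B5 9D.
Offset 8: leading byte 0xE8 = 11101000 → 3-byte char #3 = E8 A6 A5.
Offset 11: leading byte 0xE0 = 11100000 → 3-byte char #4 = E0 A4 95.
Offset 14: leading byte 0xD8 = 11011000 → 2-byte char #5 = D8 B5.
Offset 16: leading byte 0xDF = 11011111 → 2-byte char #6 = DF 94.
Leading byte 0xDF = 11011111 matches 110xxxxx → 2-byte sequence.
Byte 1: 0xDF = 11011111, payload 11111 (5 bits).
Byte 2: 0x94 = 10010100 (10xxxxxx ✓), payload 010100.
Concatenate: 11111010100 = 0x7D4 (11 bits → U+07D4).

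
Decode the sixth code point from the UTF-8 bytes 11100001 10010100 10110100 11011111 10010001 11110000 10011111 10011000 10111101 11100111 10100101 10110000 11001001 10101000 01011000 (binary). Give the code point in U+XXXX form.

U+0058

Offset 0: leading byte 0xE1 = 11100001 → 3-byte char #1 = E1 94 B4.
Offset 3: leading byte 0xDF = 11011111 → 2-byte char #2 = DF 91.
Offset 5: leading byte 0xF0 = 11110000 → 4-byte char #3 = F0 9F 98 BD.
Offset 9: leading byte 0xE7 = 11100111 → 3-byte char #4 = E7 A5 B0.
Offset 12: leading byte 0xC9 = 11001001 → 2-byte char #5 = C9 A8.
Offset 14: leading byte 0x58 = 01011000 → 1-byte char #6 = 58.
Leading byte 0x58 = 01011000 matches 0xxxxxxx → 1-byte sequence.
Byte 1: 0x58 = 01011000, payload 1011000 (7 bits).
Concatenate: 1011000 = 0x58 (7 bits → U+0058).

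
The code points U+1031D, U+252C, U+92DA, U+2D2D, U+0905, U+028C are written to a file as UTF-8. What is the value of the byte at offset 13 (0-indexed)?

U+1031D → 4-byte form F0 90 8C 9D at offsets 0–3.
U+252C → 3-byte form E2 94 AC at offsets 4–6.
U+92DA → 3-byte form E9 8B 9A at offsets 7–9.
U+2D2D → 3-byte form E2 B4 AD at offsets 10–12.
U+0905 → 3-byte form E0 A4 85 at offsets 13–15.
Offset 13 falls in char 5's range; it's byte 1 of E0 A4 85 = 0xE0.

0xE0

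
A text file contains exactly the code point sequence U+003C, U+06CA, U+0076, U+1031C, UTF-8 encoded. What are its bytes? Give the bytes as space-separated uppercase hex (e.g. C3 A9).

3C DB 8A 76 F0 90 8C 9C

U+003C: 1-byte form → 3C.
U+06CA: 2-byte form → DB 8A.
U+0076: 1-byte form → 76.
U+1031C: 4-byte form → F0 90 8C 9C.
Concatenated (8 bytes): 3C DB 8A 76 F0 90 8C 9C.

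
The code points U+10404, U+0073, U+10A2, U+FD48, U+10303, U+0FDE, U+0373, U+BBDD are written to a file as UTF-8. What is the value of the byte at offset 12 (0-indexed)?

U+10404 → 4-byte form F0 90 90 84 at offsets 0–3.
U+0073 → 1-byte form 73 at offsets 4–4.
U+10A2 → 3-byte form E1 82 A2 at offsets 5–7.
U+FD48 → 3-byte form EF B5 88 at offsets 8–10.
U+10303 → 4-byte form F0 90 8C 83 at offsets 11–14.
Offset 12 falls in char 5's range; it's byte 2 of F0 90 8C 83 = 0x90.

0x90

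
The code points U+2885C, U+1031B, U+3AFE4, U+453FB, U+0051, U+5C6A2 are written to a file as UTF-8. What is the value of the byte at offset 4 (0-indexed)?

U+2885C → 4-byte form F0 A8 A1 9C at offsets 0–3.
U+1031B → 4-byte form F0 90 8C 9B at offsets 4–7.
Offset 4 falls in char 2's range; it's byte 1 of F0 90 8C 9B = 0xF0.

0xF0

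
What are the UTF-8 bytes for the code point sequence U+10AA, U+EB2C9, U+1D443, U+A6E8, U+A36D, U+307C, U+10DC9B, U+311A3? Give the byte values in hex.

U+10AA: 3-byte form → E1 82 AA.
U+EB2C9: 4-byte form → F3 AB 8B 89.
U+1D443: 4-byte form → F0 9D 91 83.
U+A6E8: 3-byte form → EA 9B A8.
U+A36D: 3-byte form → EA 8D AD.
U+307C: 3-byte form → E3 81 BC.
U+10DC9B: 4-byte form → F4 8D B2 9B.
U+311A3: 4-byte form → F0 B1 86 A3.
Concatenated (28 bytes): E1 82 AA F3 AB 8B 89 F0 9D 91 83 EA 9B A8 EA 8D AD E3 81 BC F4 8D B2 9B F0 B1 86 A3.

E1 82 AA F3 AB 8B 89 F0 9D 91 83 EA 9B A8 EA 8D AD E3 81 BC F4 8D B2 9B F0 B1 86 A3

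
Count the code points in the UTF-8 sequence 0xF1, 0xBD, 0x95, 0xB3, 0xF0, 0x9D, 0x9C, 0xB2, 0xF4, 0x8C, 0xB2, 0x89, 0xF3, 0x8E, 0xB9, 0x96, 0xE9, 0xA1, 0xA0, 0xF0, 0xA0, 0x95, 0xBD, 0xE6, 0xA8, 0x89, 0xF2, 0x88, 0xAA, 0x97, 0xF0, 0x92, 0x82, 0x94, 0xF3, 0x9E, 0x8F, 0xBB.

Byte at offset 0: 0xF1 = 11110001 → 4-byte char (#1). Advance 4.
Byte at offset 4: 0xF0 = 11110000 → 4-byte char (#2). Advance 4.
Byte at offset 8: 0xF4 = 11110100 → 4-byte char (#3). Advance 4.
Byte at offset 12: 0xF3 = 11110011 → 4-byte char (#4). Advance 4.
Byte at offset 16: 0xE9 = 11101001 → 3-byte char (#5). Advance 3.
Byte at offset 19: 0xF0 = 11110000 → 4-byte char (#6). Advance 4.
Byte at offset 23: 0xE6 = 11100110 → 3-byte char (#7). Advance 3.
Byte at offset 26: 0xF2 = 11110010 → 4-byte char (#8). Advance 4.
Byte at offset 30: 0xF0 = 11110000 → 4-byte char (#9). Advance 4.
Byte at offset 34: 0xF3 = 11110011 → 4-byte char (#10). Advance 4.
Reached end at offset 38 after 10 code points.

10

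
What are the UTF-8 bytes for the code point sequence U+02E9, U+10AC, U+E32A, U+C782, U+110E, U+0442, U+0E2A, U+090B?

CB A9 E1 82 AC EE 8C AA EC 9E 82 E1 84 8E D1 82 E0 B8 AA E0 A4 8B

U+02E9: 2-byte form → CB A9.
U+10AC: 3-byte form → E1 82 AC.
U+E32A: 3-byte form → EE 8C AA.
U+C782: 3-byte form → EC 9E 82.
U+110E: 3-byte form → E1 84 8E.
U+0442: 2-byte form → D1 82.
U+0E2A: 3-byte form → E0 B8 AA.
U+090B: 3-byte form → E0 A4 8B.
Concatenated (22 bytes): CB A9 E1 82 AC EE 8C AA EC 9E 82 E1 84 8E D1 82 E0 B8 AA E0 A4 8B.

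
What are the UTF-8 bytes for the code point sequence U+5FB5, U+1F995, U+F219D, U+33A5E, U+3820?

U+5FB5: 3-byte form → E5 BE B5.
U+1F995: 4-byte form → F0 9F A6 95.
U+F219D: 4-byte form → F3 B2 86 9D.
U+33A5E: 4-byte form → F0 B3 A9 9E.
U+3820: 3-byte form → E3 A0 A0.
Concatenated (18 bytes): E5 BE B5 F0 9F A6 95 F3 B2 86 9D F0 B3 A9 9E E3 A0 A0.

E5 BE B5 F0 9F A6 95 F3 B2 86 9D F0 B3 A9 9E E3 A0 A0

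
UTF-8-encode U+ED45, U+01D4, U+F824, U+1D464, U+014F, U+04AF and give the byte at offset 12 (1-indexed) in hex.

1-indexed offset 12 is 0-indexed offset 11.
U+ED45 → 3-byte form EE B5 85 at offsets 0–2.
U+01D4 → 2-byte form C7 94 at offsets 3–4.
U+F824 → 3-byte form EF A0 A4 at offsets 5–7.
U+1D464 → 4-byte form F0 9D 91 A4 at offsets 8–11.
Offset 11 falls in char 4's range; it's byte 4 of F0 9D 91 A4 = 0xA4.

0xA4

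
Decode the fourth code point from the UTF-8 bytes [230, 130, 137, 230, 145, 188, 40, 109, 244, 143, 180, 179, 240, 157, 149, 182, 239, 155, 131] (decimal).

U+006D

Offset 0: leading byte 0xE6 = 11100110 → 3-byte char #1 = E6 82 89.
Offset 3: leading byte 0xE6 = 11100110 → 3-byte char #2 = E6 91 BC.
Offset 6: leading byte 0x28 = 00101000 → 1-byte char #3 = 28.
Offset 7: leading byte 0x6D = 01101101 → 1-byte char #4 = 6D.
Leading byte 0x6D = 01101101 matches 0xxxxxxx → 1-byte sequence.
Byte 1: 0x6D = 01101101, payload 1101101 (7 bits).
Concatenate: 1101101 = 0x6D (7 bits → U+006D).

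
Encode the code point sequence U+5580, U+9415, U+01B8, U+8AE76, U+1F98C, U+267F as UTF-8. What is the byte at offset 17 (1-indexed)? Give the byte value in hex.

0xE2

1-indexed offset 17 is 0-indexed offset 16.
U+5580 → 3-byte form E5 96 80 at offsets 0–2.
U+9415 → 3-byte form E9 90 95 at offsets 3–5.
U+01B8 → 2-byte form C6 B8 at offsets 6–7.
U+8AE76 → 4-byte form F2 8A B9 B6 at offsets 8–11.
U+1F98C → 4-byte form F0 9F A6 8C at offsets 12–15.
U+267F → 3-byte form E2 99 BF at offsets 16–18.
Offset 16 falls in char 6's range; it's byte 1 of E2 99 BF = 0xE2.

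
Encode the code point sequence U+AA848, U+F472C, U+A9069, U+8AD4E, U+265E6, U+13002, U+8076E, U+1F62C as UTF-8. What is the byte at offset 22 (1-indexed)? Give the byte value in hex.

1-indexed offset 22 is 0-indexed offset 21.
U+AA848 → 4-byte form F2 AA A1 88 at offsets 0–3.
U+F472C → 4-byte form F3 B4 9C AC at offsets 4–7.
U+A9069 → 4-byte form F2 A9 81 A9 at offsets 8–11.
U+8AD4E → 4-byte form F2 8A B5 8E at offsets 12–15.
U+265E6 → 4-byte form F0 A6 97 A6 at offsets 16–19.
U+13002 → 4-byte form F0 93 80 82 at offsets 20–23.
Offset 21 falls in char 6's range; it's byte 2 of F0 93 80 82 = 0x93.

0x93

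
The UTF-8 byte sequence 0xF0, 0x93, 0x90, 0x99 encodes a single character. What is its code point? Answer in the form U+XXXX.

Leading byte 0xF0 = 11110000 matches 11110xxx → 4-byte sequence.
Byte 1: 0xF0 = 11110000, payload 000 (3 bits).
Byte 2: 0x93 = 10010011 (10xxxxxx ✓), payload 010011.
Byte 3: 0x90 = 10010000 (10xxxxxx ✓), payload 010000.
Byte 4: 0x99 = 10011001 (10xxxxxx ✓), payload 011001.
Concatenate: 000010011010000011001 = 0x13419 (21 bits → U+13419).

U+13419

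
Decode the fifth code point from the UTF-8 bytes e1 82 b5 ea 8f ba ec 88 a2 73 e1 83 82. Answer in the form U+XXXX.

Offset 0: leading byte 0xE1 = 11100001 → 3-byte char #1 = E1 82 B5.
Offset 3: leading byte 0xEA = 11101010 → 3-byte char #2 = EA 8F BA.
Offset 6: leading byte 0xEC = 11101100 → 3-byte char #3 = EC 88 A2.
Offset 9: leading byte 0x73 = 01110011 → 1-byte char #4 = 73.
Offset 10: leading byte 0xE1 = 11100001 → 3-byte char #5 = E1 83 82.
Leading byte 0xE1 = 11100001 matches 1110xxxx → 3-byte sequence.
Byte 1: 0xE1 = 11100001, payload 0001 (4 bits).
Byte 2: 0x83 = 10000011 (10xxxxxx ✓), payload 000011.
Byte 3: 0x82 = 10000010 (10xxxxxx ✓), payload 000010.
Concatenate: 0001000011000010 = 0x10C2 (16 bits → U+10C2).

U+10C2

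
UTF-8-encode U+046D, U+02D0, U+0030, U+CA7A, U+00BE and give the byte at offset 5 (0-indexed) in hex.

0xEC

U+046D → 2-byte form D1 AD at offsets 0–1.
U+02D0 → 2-byte form CB 90 at offsets 2–3.
U+0030 → 1-byte form 30 at offsets 4–4.
U+CA7A → 3-byte form EC A9 BA at offsets 5–7.
Offset 5 falls in char 4's range; it's byte 1 of EC A9 BA = 0xEC.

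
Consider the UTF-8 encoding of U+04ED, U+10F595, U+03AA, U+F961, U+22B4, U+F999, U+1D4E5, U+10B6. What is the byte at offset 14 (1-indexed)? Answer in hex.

1-indexed offset 14 is 0-indexed offset 13.
U+04ED → 2-byte form D3 AD at offsets 0–1.
U+10F595 → 4-byte form F4 8F 96 95 at offsets 2–5.
U+03AA → 2-byte form CE AA at offsets 6–7.
U+F961 → 3-byte form EF A5 A1 at offsets 8–10.
U+22B4 → 3-byte form E2 8A B4 at offsets 11–13.
Offset 13 falls in char 5's range; it's byte 3 of E2 8A B4 = 0xB4.

0xB4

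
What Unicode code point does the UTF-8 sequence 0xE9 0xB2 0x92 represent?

U+9C92

Leading byte 0xE9 = 11101001 matches 1110xxxx → 3-byte sequence.
Byte 1: 0xE9 = 11101001, payload 1001 (4 bits).
Byte 2: 0xB2 = 10110010 (10xxxxxx ✓), payload 110010.
Byte 3: 0x92 = 10010010 (10xxxxxx ✓), payload 010010.
Concatenate: 1001110010010010 = 0x9C92 (16 bits → U+9C92).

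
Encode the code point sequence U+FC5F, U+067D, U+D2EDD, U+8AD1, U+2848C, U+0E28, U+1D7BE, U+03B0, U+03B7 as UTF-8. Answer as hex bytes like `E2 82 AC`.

U+FC5F: 3-byte form → EF B1 9F.
U+067D: 2-byte form → D9 BD.
U+D2EDD: 4-byte form → F3 92 BB 9D.
U+8AD1: 3-byte form → E8 AB 91.
U+2848C: 4-byte form → F0 A8 92 8C.
U+0E28: 3-byte form → E0 B8 A8.
U+1D7BE: 4-byte form → F0 9D 9E BE.
U+03B0: 2-byte form → CE B0.
U+03B7: 2-byte form → CE B7.
Concatenated (27 bytes): EF B1 9F D9 BD F3 92 BB 9D E8 AB 91 F0 A8 92 8C E0 B8 A8 F0 9D 9E BE CE B0 CE B7.

EF B1 9F D9 BD F3 92 BB 9D E8 AB 91 F0 A8 92 8C E0 B8 A8 F0 9D 9E BE CE B0 CE B7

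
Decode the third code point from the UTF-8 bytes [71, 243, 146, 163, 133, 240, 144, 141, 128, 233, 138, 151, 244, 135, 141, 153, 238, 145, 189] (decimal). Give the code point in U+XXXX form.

U+10340

Offset 0: leading byte 0x47 = 01000111 → 1-byte char #1 = 47.
Offset 1: leading byte 0xF3 = 11110011 → 4-byte char #2 = F3 92 A3 85.
Offset 5: leading byte 0xF0 = 11110000 → 4-byte char #3 = F0 90 8D 80.
Leading byte 0xF0 = 11110000 matches 11110xxx → 4-byte sequence.
Byte 1: 0xF0 = 11110000, payload 000 (3 bits).
Byte 2: 0x90 = 10010000 (10xxxxxx ✓), payload 010000.
Byte 3: 0x8D = 10001101 (10xxxxxx ✓), payload 001101.
Byte 4: 0x80 = 10000000 (10xxxxxx ✓), payload 000000.
Concatenate: 000010000001101000000 = 0x10340 (21 bits → U+10340).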